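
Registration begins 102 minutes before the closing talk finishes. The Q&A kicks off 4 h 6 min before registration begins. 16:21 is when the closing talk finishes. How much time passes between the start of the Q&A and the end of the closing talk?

5 hours 48 minutes

Registration starts at 16:21 − 102 min = 14:39.
The Q&A starts at 14:39 − 246 min = 10:33.
From 10:33 to 16:21 is 5 hours 48 minutes.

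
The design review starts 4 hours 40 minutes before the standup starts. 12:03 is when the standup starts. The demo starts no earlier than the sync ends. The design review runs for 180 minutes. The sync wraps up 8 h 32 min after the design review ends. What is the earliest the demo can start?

The design review starts at 12:03 − 280 min = 07:23.
The design review ends at 07:23 + 180 min = 10:23.
The sync ends at 10:23 + 512 min = 18:55.
The demo is bounded by the sync, so the earliest it can start is 18:55.

18:55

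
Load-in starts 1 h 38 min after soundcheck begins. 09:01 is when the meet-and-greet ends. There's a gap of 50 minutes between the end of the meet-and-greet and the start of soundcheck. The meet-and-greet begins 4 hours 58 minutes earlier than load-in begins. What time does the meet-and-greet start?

06:31

Soundcheck starts at 09:01 + 50 min = 09:51.
Load-in starts at 09:51 + 98 min = 11:29.
The meet-and-greet starts at 11:29 − 298 min = 06:31.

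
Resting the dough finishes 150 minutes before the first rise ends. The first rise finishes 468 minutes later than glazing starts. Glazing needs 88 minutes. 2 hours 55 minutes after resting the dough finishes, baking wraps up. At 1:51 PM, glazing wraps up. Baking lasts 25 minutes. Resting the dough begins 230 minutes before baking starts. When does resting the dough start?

Glazing starts at 1:51 PM − 88 min = 12:23 PM.
The first rise ends at 12:23 PM + 468 min = 8:11 PM.
Resting the dough ends at 8:11 PM − 150 min = 5:41 PM.
Baking ends at 5:41 PM + 175 min = 8:36 PM.
Baking starts at 8:36 PM − 25 min = 8:11 PM.
Resting the dough starts at 8:11 PM − 230 min = 4:21 PM.

4:21 PM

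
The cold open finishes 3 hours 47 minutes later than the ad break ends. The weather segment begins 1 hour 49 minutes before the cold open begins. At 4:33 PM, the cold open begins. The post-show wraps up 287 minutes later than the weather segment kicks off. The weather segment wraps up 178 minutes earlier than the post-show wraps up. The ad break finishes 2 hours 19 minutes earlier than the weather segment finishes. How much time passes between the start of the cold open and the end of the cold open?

The weather segment starts at 4:33 PM − 109 min = 2:44 PM.
The post-show ends at 2:44 PM + 287 min = 7:31 PM.
The weather segment ends at 7:31 PM − 178 min = 4:33 PM.
The ad break ends at 4:33 PM − 139 min = 2:14 PM.
The cold open ends at 2:14 PM + 227 min = 6:01 PM.
From 4:33 PM to 6:01 PM is 88 minutes.

88 minutes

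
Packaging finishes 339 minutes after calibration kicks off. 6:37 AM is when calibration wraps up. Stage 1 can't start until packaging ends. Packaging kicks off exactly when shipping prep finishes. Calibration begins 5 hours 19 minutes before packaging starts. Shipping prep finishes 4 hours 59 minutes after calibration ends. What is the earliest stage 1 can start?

11:56 AM

Shipping prep ends at 6:37 AM + 299 min = 11:36 AM.
So packaging starts at 11:36 AM.
Calibration starts at 11:36 AM − 319 min = 6:17 AM.
Packaging ends at 6:17 AM + 339 min = 11:56 AM.
Stage 1 is bounded by packaging, so the earliest it can start is 11:56 AM.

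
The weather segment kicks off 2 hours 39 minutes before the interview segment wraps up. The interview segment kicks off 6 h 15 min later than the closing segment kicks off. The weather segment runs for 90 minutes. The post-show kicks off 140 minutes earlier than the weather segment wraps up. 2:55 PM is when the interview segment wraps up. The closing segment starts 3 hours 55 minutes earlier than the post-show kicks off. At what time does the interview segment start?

The weather segment starts at 2:55 PM − 159 min = 12:16 PM.
The weather segment ends at 12:16 PM + 90 min = 1:46 PM.
The post-show starts at 1:46 PM − 140 min = 11:26 AM.
The closing segment starts at 11:26 AM − 235 min = 7:31 AM.
The interview segment starts at 7:31 AM + 375 min = 1:46 PM.

1:46 PM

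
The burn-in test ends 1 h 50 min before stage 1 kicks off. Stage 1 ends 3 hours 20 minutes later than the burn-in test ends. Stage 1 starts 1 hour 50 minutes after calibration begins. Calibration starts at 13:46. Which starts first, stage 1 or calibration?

calibration

Stage 1 starts at 13:46 + 110 min = 15:36.
Stage 1 starts at 15:36 and calibration starts at 13:46, so calibration is first.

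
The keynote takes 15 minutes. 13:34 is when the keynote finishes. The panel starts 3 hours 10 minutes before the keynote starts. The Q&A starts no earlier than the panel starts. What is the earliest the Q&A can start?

10:09

The keynote starts at 13:34 − 15 min = 13:19.
The panel starts at 13:19 − 190 min = 10:09.
The Q&A is bounded by the panel, so the earliest it can start is 10:09.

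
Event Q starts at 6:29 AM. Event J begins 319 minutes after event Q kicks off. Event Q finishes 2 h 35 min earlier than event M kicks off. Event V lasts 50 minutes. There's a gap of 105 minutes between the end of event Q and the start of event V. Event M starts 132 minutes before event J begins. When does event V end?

Event J starts at 6:29 AM + 319 min = 11:48 AM.
Event M starts at 11:48 AM − 132 min = 9:36 AM.
Event Q ends at 9:36 AM − 155 min = 7:01 AM.
Event V starts at 7:01 AM + 105 min = 8:46 AM.
Event V ends at 8:46 AM + 50 min = 9:36 AM.

9:36 AM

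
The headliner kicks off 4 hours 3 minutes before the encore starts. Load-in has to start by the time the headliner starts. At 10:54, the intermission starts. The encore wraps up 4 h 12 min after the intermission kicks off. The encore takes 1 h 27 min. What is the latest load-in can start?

The encore ends at 10:54 + 252 min = 15:06.
The encore starts at 15:06 − 87 min = 13:39.
The headliner starts at 13:39 − 243 min = 09:36.
Load-in is bounded by the headliner, so the latest it can start is 09:36.

09:36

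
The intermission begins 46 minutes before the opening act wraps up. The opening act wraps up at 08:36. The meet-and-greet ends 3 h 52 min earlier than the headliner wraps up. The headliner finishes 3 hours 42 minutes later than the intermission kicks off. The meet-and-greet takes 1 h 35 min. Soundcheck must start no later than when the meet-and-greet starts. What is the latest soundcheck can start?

06:05

The intermission starts at 08:36 − 46 min = 07:50.
The headliner ends at 07:50 + 222 min = 11:32.
The meet-and-greet ends at 11:32 − 232 min = 07:40.
The meet-and-greet starts at 07:40 − 95 min = 06:05.
Soundcheck is bounded by the meet-and-greet, so the latest it can start is 06:05.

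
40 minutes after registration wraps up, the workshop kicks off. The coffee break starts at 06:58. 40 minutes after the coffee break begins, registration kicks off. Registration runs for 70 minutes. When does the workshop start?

Registration starts at 06:58 + 40 min = 07:38.
Registration ends at 07:38 + 70 min = 08:48.
The workshop starts at 08:48 + 40 min = 09:28.

09:28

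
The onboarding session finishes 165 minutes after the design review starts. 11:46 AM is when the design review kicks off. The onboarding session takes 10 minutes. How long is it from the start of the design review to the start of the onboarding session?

The onboarding session ends at 11:46 AM + 165 min = 2:31 PM.
The onboarding session starts at 2:31 PM − 10 min = 2:21 PM.
From 11:46 AM to 2:21 PM is 2 h 35 min.

2 h 35 min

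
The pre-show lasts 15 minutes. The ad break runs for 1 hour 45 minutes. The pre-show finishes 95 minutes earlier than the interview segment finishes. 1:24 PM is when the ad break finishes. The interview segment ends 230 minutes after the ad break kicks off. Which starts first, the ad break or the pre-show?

The ad break starts at 1:24 PM − 105 min = 11:39 AM.
The interview segment ends at 11:39 AM + 230 min = 3:29 PM.
The pre-show ends at 3:29 PM − 95 min = 1:54 PM.
The pre-show starts at 1:54 PM − 15 min = 1:39 PM.
The ad break starts at 11:39 AM and the pre-show starts at 1:39 PM, so the ad break is first.

the ad break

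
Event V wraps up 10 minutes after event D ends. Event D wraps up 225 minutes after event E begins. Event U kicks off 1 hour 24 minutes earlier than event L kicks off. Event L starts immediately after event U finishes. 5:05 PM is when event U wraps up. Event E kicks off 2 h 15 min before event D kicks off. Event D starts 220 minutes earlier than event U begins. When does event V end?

Event L starts at 5:05 PM.
Event U starts at 5:05 PM − 84 min = 3:41 PM.
Event D starts at 3:41 PM − 220 min = 12:01 PM.
Event E starts at 12:01 PM − 135 min = 9:46 AM.
Event D ends at 9:46 AM + 225 min = 1:31 PM.
Event V ends at 1:31 PM + 10 min = 1:41 PM.

1:41 PM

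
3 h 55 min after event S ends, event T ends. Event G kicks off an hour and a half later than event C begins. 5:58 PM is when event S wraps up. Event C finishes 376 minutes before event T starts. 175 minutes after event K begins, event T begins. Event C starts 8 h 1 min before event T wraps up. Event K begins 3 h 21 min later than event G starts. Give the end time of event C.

3:22 PM

Event T ends at 5:58 PM + 235 min = 9:53 PM.
Event C starts at 9:53 PM − 481 min = 1:52 PM.
Event G starts at 1:52 PM + 90 min = 3:22 PM.
Event K starts at 3:22 PM + 201 min = 6:43 PM.
Event T starts at 6:43 PM + 175 min = 9:38 PM.
Event C ends at 9:38 PM − 376 min = 3:22 PM.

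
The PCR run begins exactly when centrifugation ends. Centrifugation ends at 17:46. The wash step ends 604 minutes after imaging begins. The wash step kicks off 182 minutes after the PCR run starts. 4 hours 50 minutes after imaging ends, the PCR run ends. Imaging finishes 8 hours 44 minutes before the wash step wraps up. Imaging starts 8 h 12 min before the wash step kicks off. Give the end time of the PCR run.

18:46

The PCR run starts at 17:46.
The wash step starts at 17:46 + 182 min = 20:48.
Imaging starts at 20:48 − 492 min = 12:36.
The wash step ends at 12:36 + 604 min = 22:40.
Imaging ends at 22:40 − 524 min = 13:56.
The PCR run ends at 13:56 + 290 min = 18:46.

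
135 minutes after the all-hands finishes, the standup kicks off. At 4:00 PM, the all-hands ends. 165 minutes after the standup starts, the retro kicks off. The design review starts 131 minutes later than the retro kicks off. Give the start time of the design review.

The standup starts at 4:00 PM + 135 min = 6:15 PM.
The retro starts at 6:15 PM + 165 min = 9:00 PM.
The design review starts at 9:00 PM + 131 min = 11:11 PM.

11:11 PM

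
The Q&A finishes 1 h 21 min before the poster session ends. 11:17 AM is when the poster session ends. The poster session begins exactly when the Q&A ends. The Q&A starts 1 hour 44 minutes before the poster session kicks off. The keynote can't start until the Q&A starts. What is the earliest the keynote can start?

The Q&A ends at 11:17 AM − 81 min = 9:56 AM.
So the poster session starts at 9:56 AM.
The Q&A starts at 9:56 AM − 104 min = 8:12 AM.
The keynote is bounded by the Q&A, so the earliest it can start is 8:12 AM.

8:12 AM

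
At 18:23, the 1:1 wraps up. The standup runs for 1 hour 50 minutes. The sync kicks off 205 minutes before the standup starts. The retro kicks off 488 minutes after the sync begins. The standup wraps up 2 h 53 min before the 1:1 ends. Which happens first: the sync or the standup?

the sync

The standup ends at 18:23 − 173 min = 15:30.
The standup starts at 15:30 − 110 min = 13:40.
The sync starts at 13:40 − 205 min = 10:15.
The sync starts at 10:15 and the standup starts at 13:40, so the sync is first.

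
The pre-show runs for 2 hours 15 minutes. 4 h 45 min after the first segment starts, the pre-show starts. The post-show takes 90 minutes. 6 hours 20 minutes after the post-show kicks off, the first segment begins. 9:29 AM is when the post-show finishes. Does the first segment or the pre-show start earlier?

The post-show starts at 9:29 AM − 90 min = 7:59 AM.
The first segment starts at 7:59 AM + 380 min = 2:19 PM.
The pre-show starts at 2:19 PM + 285 min = 7:04 PM.
The first segment starts at 2:19 PM and the pre-show starts at 7:04 PM, so the first segment is first.

the first segment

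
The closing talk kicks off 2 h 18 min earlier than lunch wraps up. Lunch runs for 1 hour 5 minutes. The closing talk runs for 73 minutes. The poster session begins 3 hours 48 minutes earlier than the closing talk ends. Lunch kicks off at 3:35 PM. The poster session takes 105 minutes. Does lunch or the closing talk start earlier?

the closing talk

Lunch ends at 3:35 PM + 65 min = 4:40 PM.
The closing talk starts at 4:40 PM − 138 min = 2:22 PM.
Lunch starts at 3:35 PM and the closing talk starts at 2:22 PM, so the closing talk is first.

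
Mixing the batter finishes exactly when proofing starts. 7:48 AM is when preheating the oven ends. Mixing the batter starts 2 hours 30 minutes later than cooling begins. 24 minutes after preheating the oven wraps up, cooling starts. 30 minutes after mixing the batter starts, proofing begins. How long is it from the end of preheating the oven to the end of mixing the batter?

3 hours 24 minutes

Cooling starts at 7:48 AM + 24 min = 8:12 AM.
Mixing the batter starts at 8:12 AM + 150 min = 10:42 AM.
Proofing starts at 10:42 AM + 30 min = 11:12 AM.
So mixing the batter ends at 11:12 AM.
From 7:48 AM to 11:12 AM is 3 hours 24 minutes.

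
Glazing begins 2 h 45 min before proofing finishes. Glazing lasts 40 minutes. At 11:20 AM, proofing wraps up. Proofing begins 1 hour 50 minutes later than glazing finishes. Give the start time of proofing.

Glazing starts at 11:20 AM − 165 min = 8:35 AM.
Glazing ends at 8:35 AM + 40 min = 9:15 AM.
Proofing starts at 9:15 AM + 110 min = 11:05 AM.

11:05 AM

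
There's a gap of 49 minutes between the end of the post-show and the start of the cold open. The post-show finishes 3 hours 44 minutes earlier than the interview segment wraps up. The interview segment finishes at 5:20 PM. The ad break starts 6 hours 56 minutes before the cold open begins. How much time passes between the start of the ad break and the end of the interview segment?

The post-show ends at 5:20 PM − 224 min = 1:36 PM.
The cold open starts at 1:36 PM + 49 min = 2:25 PM.
The ad break starts at 2:25 PM − 416 min = 7:29 AM.
From 7:29 AM to 5:20 PM is 591 minutes.

591 minutes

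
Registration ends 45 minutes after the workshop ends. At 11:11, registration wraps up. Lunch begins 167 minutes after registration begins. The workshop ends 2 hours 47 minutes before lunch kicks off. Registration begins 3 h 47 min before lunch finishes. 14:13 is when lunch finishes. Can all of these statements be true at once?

Yes

Registration starts at 14:13 − 227 min = 10:26.
Lunch starts at 10:26 + 167 min = 13:13.
The workshop ends at 13:13 − 167 min = 10:26.
Registration ends at 10:26 + 45 min = 11:11.
That matches the stated 11:11, so the schedule is consistent.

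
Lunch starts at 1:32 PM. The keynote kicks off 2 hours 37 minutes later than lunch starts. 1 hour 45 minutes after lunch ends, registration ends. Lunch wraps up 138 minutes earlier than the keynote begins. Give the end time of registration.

The keynote starts at 1:32 PM + 157 min = 4:09 PM.
Lunch ends at 4:09 PM − 138 min = 1:51 PM.
Registration ends at 1:51 PM + 105 min = 3:36 PM.

3:36 PM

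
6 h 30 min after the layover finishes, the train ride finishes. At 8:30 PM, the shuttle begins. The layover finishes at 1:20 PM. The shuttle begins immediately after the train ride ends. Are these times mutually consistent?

No

The train ride ends at 1:20 PM + 390 min = 7:50 PM.
So the shuttle starts at 7:50 PM.
But the shuttle is also said to start at 8:30 PM — a 40-minute conflict.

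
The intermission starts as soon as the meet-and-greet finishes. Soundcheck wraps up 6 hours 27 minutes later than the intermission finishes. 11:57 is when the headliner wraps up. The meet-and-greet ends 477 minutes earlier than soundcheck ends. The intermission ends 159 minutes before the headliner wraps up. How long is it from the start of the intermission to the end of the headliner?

The intermission ends at 11:57 − 159 min = 09:18.
Soundcheck ends at 09:18 + 387 min = 15:45.
The meet-and-greet ends at 15:45 − 477 min = 07:48.
So the intermission starts at 07:48.
From 07:48 to 11:57 is 4 hours 9 minutes.

4 hours 9 minutes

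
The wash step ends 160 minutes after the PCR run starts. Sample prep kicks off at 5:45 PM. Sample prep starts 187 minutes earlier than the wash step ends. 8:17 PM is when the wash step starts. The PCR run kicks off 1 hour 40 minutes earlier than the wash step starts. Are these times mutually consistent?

The PCR run starts at 8:17 PM − 100 min = 6:37 PM.
The wash step ends at 6:37 PM + 160 min = 9:17 PM.
Sample prep starts at 9:17 PM − 187 min = 6:10 PM.
But sample prep is also said to start at 5:45 PM — a 25-minute conflict.

No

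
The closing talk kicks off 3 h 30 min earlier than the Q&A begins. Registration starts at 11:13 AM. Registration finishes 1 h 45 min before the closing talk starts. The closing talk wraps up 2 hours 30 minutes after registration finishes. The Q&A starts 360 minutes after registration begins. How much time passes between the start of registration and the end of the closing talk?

The Q&A starts at 11:13 AM + 360 min = 5:13 PM.
The closing talk starts at 5:13 PM − 210 min = 1:43 PM.
Registration ends at 1:43 PM − 105 min = 11:58 AM.
The closing talk ends at 11:58 AM + 150 min = 2:28 PM.
From 11:13 AM to 2:28 PM is 3 h 15 min.

3 h 15 min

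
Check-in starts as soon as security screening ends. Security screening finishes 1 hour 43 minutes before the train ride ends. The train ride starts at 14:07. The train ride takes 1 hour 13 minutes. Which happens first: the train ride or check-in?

The train ride ends at 14:07 + 73 min = 15:20.
Security screening ends at 15:20 − 103 min = 13:37.
So check-in starts at 13:37.
The train ride starts at 14:07 and check-in starts at 13:37, so check-in is first.

check-in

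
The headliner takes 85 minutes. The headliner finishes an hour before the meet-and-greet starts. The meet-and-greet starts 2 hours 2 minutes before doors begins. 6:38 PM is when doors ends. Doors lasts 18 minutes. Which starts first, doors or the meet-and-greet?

the meet-and-greet

Doors starts at 6:38 PM − 18 min = 6:20 PM.
The meet-and-greet starts at 6:20 PM − 122 min = 4:18 PM.
Doors starts at 6:20 PM and the meet-and-greet starts at 4:18 PM, so the meet-and-greet is first.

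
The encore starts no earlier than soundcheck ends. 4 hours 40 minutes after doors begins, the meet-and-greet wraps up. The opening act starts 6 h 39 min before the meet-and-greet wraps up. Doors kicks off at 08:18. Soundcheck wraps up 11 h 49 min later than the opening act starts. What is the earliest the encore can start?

18:08

The meet-and-greet ends at 08:18 + 280 min = 12:58.
The opening act starts at 12:58 − 399 min = 06:19.
Soundcheck ends at 06:19 + 709 min = 18:08.
The encore is bounded by soundcheck, so the earliest it can start is 18:08.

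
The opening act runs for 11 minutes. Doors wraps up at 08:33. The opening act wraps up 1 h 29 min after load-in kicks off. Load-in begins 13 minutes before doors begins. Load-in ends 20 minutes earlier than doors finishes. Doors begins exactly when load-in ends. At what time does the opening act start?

Load-in ends at 08:33 − 20 min = 08:13.
So doors starts at 08:13.
Load-in starts at 08:13 − 13 min = 08:00.
The opening act ends at 08:00 + 89 min = 09:29.
The opening act starts at 09:29 − 11 min = 09:18.

09:18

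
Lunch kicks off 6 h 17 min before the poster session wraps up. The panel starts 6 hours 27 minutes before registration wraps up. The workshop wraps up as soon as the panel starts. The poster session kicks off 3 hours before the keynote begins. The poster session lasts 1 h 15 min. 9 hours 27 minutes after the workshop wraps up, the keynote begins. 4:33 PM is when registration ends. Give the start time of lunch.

11:31 AM

The panel starts at 4:33 PM − 387 min = 10:06 AM.
So the workshop ends at 10:06 AM.
The keynote starts at 10:06 AM + 567 min = 7:33 PM.
The poster session starts at 7:33 PM − 180 min = 4:33 PM.
The poster session ends at 4:33 PM + 75 min = 5:48 PM.
Lunch starts at 5:48 PM − 377 min = 11:31 AM.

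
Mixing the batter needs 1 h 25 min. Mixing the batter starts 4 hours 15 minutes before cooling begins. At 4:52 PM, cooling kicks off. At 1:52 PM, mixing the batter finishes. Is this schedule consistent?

No

Mixing the batter starts at 4:52 PM − 255 min = 12:37 PM.
Mixing the batter ends at 12:37 PM + 85 min = 2:02 PM.
But mixing the batter is also said to end at 1:52 PM — a 10-minute conflict.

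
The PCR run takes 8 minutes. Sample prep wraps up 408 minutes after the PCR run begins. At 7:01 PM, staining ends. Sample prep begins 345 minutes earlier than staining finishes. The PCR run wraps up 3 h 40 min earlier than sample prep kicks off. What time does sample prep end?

4:16 PM

Sample prep starts at 7:01 PM − 345 min = 1:16 PM.
The PCR run ends at 1:16 PM − 220 min = 9:36 AM.
The PCR run starts at 9:36 AM − 8 min = 9:28 AM.
Sample prep ends at 9:28 AM + 408 min = 4:16 PM.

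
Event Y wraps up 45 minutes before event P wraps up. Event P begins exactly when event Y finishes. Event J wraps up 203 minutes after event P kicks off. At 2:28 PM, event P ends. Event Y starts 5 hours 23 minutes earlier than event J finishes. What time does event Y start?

Event Y ends at 2:28 PM − 45 min = 1:43 PM.
So event P starts at 1:43 PM.
Event J ends at 1:43 PM + 203 min = 5:06 PM.
Event Y starts at 5:06 PM − 323 min = 11:43 AM.

11:43 AM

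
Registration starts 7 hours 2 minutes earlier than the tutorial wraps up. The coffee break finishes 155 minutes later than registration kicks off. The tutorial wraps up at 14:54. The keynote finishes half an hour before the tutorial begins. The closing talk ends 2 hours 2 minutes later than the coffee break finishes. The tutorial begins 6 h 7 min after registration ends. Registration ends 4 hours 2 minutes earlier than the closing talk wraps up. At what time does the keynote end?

14:04

Registration starts at 14:54 − 422 min = 07:52.
The coffee break ends at 07:52 + 155 min = 10:27.
The closing talk ends at 10:27 + 122 min = 12:29.
Registration ends at 12:29 − 242 min = 08:27.
The tutorial starts at 08:27 + 367 min = 14:34.
The keynote ends at 14:34 − 30 min = 14:04.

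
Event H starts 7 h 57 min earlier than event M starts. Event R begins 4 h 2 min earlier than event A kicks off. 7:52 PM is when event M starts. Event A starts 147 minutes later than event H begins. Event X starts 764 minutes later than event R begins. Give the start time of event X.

Event H starts at 7:52 PM − 477 min = 11:55 AM.
Event A starts at 11:55 AM + 147 min = 2:22 PM.
Event R starts at 2:22 PM − 242 min = 10:20 AM.
Event X starts at 10:20 AM + 764 min = 11:04 PM.

11:04 PM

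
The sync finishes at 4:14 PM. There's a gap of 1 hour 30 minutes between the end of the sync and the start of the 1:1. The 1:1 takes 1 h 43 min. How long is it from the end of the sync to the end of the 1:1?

3 h 13 min

The 1:1 starts at 4:14 PM + 90 min = 5:44 PM.
The 1:1 ends at 5:44 PM + 103 min = 7:27 PM.
From 4:14 PM to 7:27 PM is 3 h 13 min.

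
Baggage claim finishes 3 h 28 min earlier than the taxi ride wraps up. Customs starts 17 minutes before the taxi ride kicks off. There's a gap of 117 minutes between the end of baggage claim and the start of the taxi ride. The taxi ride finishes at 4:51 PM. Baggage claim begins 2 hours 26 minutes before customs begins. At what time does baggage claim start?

Baggage claim ends at 4:51 PM − 208 min = 1:23 PM.
The taxi ride starts at 1:23 PM + 117 min = 3:20 PM.
Customs starts at 3:20 PM − 17 min = 3:03 PM.
Baggage claim starts at 3:03 PM − 146 min = 12:37 PM.

12:37 PM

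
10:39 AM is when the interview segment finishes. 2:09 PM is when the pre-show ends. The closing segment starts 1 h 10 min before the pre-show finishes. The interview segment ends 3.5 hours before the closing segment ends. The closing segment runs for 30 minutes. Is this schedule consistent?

The closing segment starts at 2:09 PM − 70 min = 12:59 PM.
The closing segment ends at 12:59 PM + 30 min = 1:29 PM.
The interview segment ends at 1:29 PM − 210 min = 9:59 AM.
But the interview segment is also said to end at 10:39 AM — a 40-minute conflict.

No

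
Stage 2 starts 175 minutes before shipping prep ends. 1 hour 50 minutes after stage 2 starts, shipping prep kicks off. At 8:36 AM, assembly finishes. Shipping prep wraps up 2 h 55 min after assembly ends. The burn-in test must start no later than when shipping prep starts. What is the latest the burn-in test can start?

10:26 AM

Shipping prep ends at 8:36 AM + 175 min = 11:31 AM.
Stage 2 starts at 11:31 AM − 175 min = 8:36 AM.
Shipping prep starts at 8:36 AM + 110 min = 10:26 AM.
The burn-in test is bounded by shipping prep, so the latest it can start is 10:26 AM.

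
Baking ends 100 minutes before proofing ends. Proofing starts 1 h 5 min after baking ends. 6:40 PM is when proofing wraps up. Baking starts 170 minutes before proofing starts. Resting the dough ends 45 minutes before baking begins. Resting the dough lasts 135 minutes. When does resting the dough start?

12:15 PM

Baking ends at 6:40 PM − 100 min = 5:00 PM.
Proofing starts at 5:00 PM + 65 min = 6:05 PM.
Baking starts at 6:05 PM − 170 min = 3:15 PM.
Resting the dough ends at 3:15 PM − 45 min = 2:30 PM.
Resting the dough starts at 2:30 PM − 135 min = 12:15 PM.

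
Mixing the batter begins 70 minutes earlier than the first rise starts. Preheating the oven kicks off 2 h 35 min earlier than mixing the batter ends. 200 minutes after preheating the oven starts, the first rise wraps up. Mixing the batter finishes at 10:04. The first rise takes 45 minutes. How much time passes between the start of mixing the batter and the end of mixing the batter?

Preheating the oven starts at 10:04 − 155 min = 07:29.
The first rise ends at 07:29 + 200 min = 10:49.
The first rise starts at 10:49 − 45 min = 10:04.
Mixing the batter starts at 10:04 − 70 min = 08:54.
From 08:54 to 10:04 is 1 hour 10 minutes.

1 hour 10 minutes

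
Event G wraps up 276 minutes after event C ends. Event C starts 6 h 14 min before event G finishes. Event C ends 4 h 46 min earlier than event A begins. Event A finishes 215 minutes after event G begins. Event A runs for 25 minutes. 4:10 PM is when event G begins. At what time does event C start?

Event A ends at 4:10 PM + 215 min = 7:45 PM.
Event A starts at 7:45 PM − 25 min = 7:20 PM.
Event C ends at 7:20 PM − 286 min = 2:34 PM.
Event G ends at 2:34 PM + 276 min = 7:10 PM.
Event C starts at 7:10 PM − 374 min = 12:56 PM.

12:56 PM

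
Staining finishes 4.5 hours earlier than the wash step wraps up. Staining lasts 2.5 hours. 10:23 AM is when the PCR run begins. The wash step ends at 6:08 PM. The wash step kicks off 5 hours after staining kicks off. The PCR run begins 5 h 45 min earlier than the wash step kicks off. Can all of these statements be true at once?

Yes

Staining ends at 6:08 PM − 270 min = 1:38 PM.
Staining starts at 1:38 PM − 150 min = 11:08 AM.
The wash step starts at 11:08 AM + 300 min = 4:08 PM.
The PCR run starts at 4:08 PM − 345 min = 10:23 AM.
That matches the stated 10:23 AM, so the schedule is consistent.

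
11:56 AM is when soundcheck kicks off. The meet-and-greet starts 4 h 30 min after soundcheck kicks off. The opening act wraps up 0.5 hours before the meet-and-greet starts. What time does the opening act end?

The meet-and-greet starts at 11:56 AM + 270 min = 4:26 PM.
The opening act ends at 4:26 PM − 30 min = 3:56 PM.

3:56 PM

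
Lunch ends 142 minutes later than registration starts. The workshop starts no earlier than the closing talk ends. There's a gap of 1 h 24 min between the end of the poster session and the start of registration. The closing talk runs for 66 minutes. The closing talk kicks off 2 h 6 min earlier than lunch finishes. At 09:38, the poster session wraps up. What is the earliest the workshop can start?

12:24

Registration starts at 09:38 + 84 min = 11:02.
Lunch ends at 11:02 + 142 min = 13:24.
The closing talk starts at 13:24 − 126 min = 11:18.
The closing talk ends at 11:18 + 66 min = 12:24.
The workshop is bounded by the closing talk, so the earliest it can start is 12:24.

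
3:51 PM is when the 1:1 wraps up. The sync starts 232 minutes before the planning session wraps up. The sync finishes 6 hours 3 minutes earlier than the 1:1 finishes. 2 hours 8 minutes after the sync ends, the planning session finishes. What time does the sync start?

8:04 AM

The sync ends at 3:51 PM − 363 min = 9:48 AM.
The planning session ends at 9:48 AM + 128 min = 11:56 AM.
The sync starts at 11:56 AM − 232 min = 8:04 AM.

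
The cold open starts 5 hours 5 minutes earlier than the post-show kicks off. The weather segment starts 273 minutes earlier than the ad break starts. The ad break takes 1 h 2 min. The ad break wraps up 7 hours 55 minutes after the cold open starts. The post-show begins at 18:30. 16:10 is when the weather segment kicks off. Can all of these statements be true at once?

No

The cold open starts at 18:30 − 305 min = 13:25.
The ad break ends at 13:25 + 475 min = 21:20.
The ad break starts at 21:20 − 62 min = 20:18.
The weather segment starts at 20:18 − 273 min = 15:45.
But the weather segment is also said to start at 16:10 — a 25-minute conflict.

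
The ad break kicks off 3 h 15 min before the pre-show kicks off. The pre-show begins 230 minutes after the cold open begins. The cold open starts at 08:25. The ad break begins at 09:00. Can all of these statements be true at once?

Yes

The pre-show starts at 08:25 + 230 min = 12:15.
The ad break starts at 12:15 − 195 min = 09:00.
That matches the stated 09:00, so the schedule is consistent.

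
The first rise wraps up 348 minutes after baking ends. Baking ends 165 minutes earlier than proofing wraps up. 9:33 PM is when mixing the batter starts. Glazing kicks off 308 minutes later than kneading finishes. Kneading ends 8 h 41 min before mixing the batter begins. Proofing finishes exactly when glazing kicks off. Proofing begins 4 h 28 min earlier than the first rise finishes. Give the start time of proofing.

Kneading ends at 9:33 PM − 521 min = 12:52 PM.
Glazing starts at 12:52 PM + 308 min = 6:00 PM.
So proofing ends at 6:00 PM.
Baking ends at 6:00 PM − 165 min = 3:15 PM.
The first rise ends at 3:15 PM + 348 min = 9:03 PM.
Proofing starts at 9:03 PM − 268 min = 4:35 PM.

4:35 PM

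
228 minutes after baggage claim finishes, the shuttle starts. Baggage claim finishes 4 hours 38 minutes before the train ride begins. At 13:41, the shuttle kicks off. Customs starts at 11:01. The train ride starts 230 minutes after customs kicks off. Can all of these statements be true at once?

The train ride starts at 11:01 + 230 min = 14:51.
Baggage claim ends at 14:51 − 278 min = 10:13.
The shuttle starts at 10:13 + 228 min = 14:01.
But the shuttle is also said to start at 13:41 — a 20-minute conflict.

No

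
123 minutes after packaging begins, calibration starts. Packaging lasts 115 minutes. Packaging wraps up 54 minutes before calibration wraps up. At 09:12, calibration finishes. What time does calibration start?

08:26

Packaging ends at 09:12 − 54 min = 08:18.
Packaging starts at 08:18 − 115 min = 06:23.
Calibration starts at 06:23 + 123 min = 08:26.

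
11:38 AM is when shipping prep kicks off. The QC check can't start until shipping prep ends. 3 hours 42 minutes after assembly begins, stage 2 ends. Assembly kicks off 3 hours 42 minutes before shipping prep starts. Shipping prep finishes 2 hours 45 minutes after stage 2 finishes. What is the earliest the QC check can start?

Assembly starts at 11:38 AM − 222 min = 7:56 AM.
Stage 2 ends at 7:56 AM + 222 min = 11:38 AM.
Shipping prep ends at 11:38 AM + 165 min = 2:23 PM.
The QC check is bounded by shipping prep, so the earliest it can start is 2:23 PM.

2:23 PM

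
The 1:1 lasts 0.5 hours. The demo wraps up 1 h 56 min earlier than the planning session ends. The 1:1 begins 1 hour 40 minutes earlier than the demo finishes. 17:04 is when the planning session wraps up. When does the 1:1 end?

The demo ends at 17:04 − 116 min = 15:08.
The 1:1 starts at 15:08 − 100 min = 13:28.
The 1:1 ends at 13:28 + 30 min = 13:58.

13:58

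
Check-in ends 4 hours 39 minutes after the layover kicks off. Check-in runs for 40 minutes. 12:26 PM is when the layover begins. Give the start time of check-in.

4:25 PM

Check-in ends at 12:26 PM + 279 min = 5:05 PM.
Check-in starts at 5:05 PM − 40 min = 4:25 PM.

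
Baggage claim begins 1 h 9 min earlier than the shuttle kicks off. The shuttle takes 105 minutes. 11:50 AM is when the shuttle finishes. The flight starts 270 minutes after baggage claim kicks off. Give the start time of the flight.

The shuttle starts at 11:50 AM − 105 min = 10:05 AM.
Baggage claim starts at 10:05 AM − 69 min = 8:56 AM.
The flight starts at 8:56 AM + 270 min = 1:26 PM.

1:26 PM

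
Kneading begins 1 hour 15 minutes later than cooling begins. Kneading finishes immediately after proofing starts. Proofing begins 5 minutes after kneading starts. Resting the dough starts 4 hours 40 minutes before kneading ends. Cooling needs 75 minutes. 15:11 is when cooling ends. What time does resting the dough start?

10:36

Cooling starts at 15:11 − 75 min = 13:56.
Kneading starts at 13:56 + 75 min = 15:11.
Proofing starts at 15:11 + 5 min = 15:16.
So kneading ends at 15:16.
Resting the dough starts at 15:16 − 280 min = 10:36.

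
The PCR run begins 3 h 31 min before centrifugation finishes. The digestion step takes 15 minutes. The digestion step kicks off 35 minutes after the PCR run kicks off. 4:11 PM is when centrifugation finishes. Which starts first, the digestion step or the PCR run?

the PCR run

The PCR run starts at 4:11 PM − 211 min = 12:40 PM.
The digestion step starts at 12:40 PM + 35 min = 1:15 PM.
The digestion step starts at 1:15 PM and the PCR run starts at 12:40 PM, so the PCR run is first.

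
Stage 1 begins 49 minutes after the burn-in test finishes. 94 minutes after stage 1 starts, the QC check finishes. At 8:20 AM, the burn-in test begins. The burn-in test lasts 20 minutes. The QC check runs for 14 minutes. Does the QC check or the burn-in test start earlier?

the burn-in test

The burn-in test ends at 8:20 AM + 20 min = 8:40 AM.
Stage 1 starts at 8:40 AM + 49 min = 9:29 AM.
The QC check ends at 9:29 AM + 94 min = 11:03 AM.
The QC check starts at 11:03 AM − 14 min = 10:49 AM.
The QC check starts at 10:49 AM and the burn-in test starts at 8:20 AM, so the burn-in test is first.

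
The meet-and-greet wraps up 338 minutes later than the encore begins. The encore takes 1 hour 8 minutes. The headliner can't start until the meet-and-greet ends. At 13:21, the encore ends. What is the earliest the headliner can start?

The encore starts at 13:21 − 68 min = 12:13.
The meet-and-greet ends at 12:13 + 338 min = 17:51.
The headliner is bounded by the meet-and-greet, so the earliest it can start is 17:51.

17:51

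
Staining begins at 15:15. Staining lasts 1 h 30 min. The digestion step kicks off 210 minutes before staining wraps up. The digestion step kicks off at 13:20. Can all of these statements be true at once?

No

Staining ends at 15:15 + 90 min = 16:45.
The digestion step starts at 16:45 − 210 min = 13:15.
But the digestion step is also said to start at 13:20 — a 5-minute conflict.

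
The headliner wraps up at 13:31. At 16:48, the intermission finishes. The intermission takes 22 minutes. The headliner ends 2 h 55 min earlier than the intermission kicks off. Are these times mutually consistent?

The intermission starts at 16:48 − 22 min = 16:26.
The headliner ends at 16:26 − 175 min = 13:31.
That matches the stated 13:31, so the schedule is consistent.

Yes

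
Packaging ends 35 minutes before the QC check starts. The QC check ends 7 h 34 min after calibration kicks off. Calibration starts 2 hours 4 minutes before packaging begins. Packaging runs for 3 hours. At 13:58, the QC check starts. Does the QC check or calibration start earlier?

calibration

Packaging ends at 13:58 − 35 min = 13:23.
Packaging starts at 13:23 − 180 min = 10:23.
Calibration starts at 10:23 − 124 min = 08:19.
The QC check starts at 13:58 and calibration starts at 08:19, so calibration is first.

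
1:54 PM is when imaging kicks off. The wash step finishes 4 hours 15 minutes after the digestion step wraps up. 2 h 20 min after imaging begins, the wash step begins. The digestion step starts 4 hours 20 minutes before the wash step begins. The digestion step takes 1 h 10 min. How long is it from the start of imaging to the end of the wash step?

205 minutes

The wash step starts at 1:54 PM + 140 min = 4:14 PM.
The digestion step starts at 4:14 PM − 260 min = 11:54 AM.
The digestion step ends at 11:54 AM + 70 min = 1:04 PM.
The wash step ends at 1:04 PM + 255 min = 5:19 PM.
From 1:54 PM to 5:19 PM is 205 minutes.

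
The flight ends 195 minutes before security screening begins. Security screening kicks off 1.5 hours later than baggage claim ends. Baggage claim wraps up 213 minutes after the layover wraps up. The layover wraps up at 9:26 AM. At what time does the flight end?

Baggage claim ends at 9:26 AM + 213 min = 12:59 PM.
Security screening starts at 12:59 PM + 90 min = 2:29 PM.
The flight ends at 2:29 PM − 195 min = 11:14 AM.

11:14 AM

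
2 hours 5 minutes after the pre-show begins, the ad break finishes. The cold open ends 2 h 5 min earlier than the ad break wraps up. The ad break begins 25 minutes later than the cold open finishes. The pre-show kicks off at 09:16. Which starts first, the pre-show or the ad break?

the pre-show

The ad break ends at 09:16 + 125 min = 11:21.
The cold open ends at 11:21 − 125 min = 09:16.
The ad break starts at 09:16 + 25 min = 09:41.
The pre-show starts at 09:16 and the ad break starts at 09:41, so the pre-show is first.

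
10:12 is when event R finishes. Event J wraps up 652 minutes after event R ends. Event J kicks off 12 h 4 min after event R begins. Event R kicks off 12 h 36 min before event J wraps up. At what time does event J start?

Event J ends at 10:12 + 652 min = 21:04.
Event R starts at 21:04 − 756 min = 08:28.
Event J starts at 08:28 + 724 min = 20:32.

20:32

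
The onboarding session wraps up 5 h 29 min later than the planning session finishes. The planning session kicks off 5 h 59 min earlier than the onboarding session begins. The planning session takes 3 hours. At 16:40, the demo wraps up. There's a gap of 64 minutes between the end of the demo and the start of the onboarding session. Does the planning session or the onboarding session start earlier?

the planning session

The onboarding session starts at 16:40 + 64 min = 17:44.
The planning session starts at 17:44 − 359 min = 11:45.
The planning session starts at 11:45 and the onboarding session starts at 17:44, so the planning session is first.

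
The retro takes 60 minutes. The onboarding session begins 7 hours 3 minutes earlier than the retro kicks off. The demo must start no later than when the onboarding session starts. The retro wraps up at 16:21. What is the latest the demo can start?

The retro starts at 16:21 − 60 min = 15:21.
The onboarding session starts at 15:21 − 423 min = 08:18.
The demo is bounded by the onboarding session, so the latest it can start is 08:18.

08:18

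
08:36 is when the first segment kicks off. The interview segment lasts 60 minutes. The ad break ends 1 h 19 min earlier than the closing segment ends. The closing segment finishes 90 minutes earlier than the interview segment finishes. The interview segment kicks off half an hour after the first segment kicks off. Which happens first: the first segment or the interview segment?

The interview segment starts at 08:36 + 30 min = 09:06.
The first segment starts at 08:36 and the interview segment starts at 09:06, so the first segment is first.

the first segment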